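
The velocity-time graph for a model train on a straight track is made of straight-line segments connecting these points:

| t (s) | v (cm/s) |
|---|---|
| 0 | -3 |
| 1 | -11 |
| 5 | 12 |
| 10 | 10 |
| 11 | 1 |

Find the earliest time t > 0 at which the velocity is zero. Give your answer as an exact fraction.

v changes sign on 1–5 s (from -11 to 12); the graph is linear there, so v = 0 at t = 1 + (11)·(5 − 1)/(12 − -11) = 67/23 s.

t = 67/23 s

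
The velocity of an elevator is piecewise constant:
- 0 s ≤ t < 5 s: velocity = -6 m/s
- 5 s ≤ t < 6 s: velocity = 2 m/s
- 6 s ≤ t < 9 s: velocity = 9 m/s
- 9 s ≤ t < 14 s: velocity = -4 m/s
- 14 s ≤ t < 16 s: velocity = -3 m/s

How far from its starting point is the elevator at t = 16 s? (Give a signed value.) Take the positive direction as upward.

Displacement is the signed area under the v-t curve.
0–5 s: -6 × 5 = -30 m
5–6 s: 2 × 1 = 2 m
6–9 s: 9 × 3 = 27 m
9–14 s: -4 × 5 = -20 m
14–16 s: -3 × 2 = -6 m
Net displacement = -27 m

-27 m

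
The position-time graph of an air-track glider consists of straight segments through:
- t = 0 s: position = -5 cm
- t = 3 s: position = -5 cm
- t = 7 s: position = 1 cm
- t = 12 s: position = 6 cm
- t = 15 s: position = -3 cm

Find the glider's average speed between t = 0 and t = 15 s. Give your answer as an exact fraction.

Average speed = (total path length)/(elapsed time); on a piecewise-linear x-t graph the path length is Σ|Δx|.
0–3 s: |Δx| = |-5 − -5| = 0 cm
3–7 s: |Δx| = |1 − -5| = 6 cm
7–12 s: |Δx| = |6 − 1| = 5 cm
12–15 s: |Δx| = |-3 − 6| = 9 cm
Total path = 20 cm; average speed = 20/15 = 4/3 cm/s.

4/3 cm/s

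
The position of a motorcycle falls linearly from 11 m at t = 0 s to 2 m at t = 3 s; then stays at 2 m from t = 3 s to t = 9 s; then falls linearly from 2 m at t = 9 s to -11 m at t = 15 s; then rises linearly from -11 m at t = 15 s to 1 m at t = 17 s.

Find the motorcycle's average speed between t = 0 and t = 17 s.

2 m/s

Average speed = (total path length)/(elapsed time); on a piecewise-linear x-t graph the path length is Σ|Δx|.
0–3 s: |Δx| = |2 − 11| = 9 m
3–9 s: |Δx| = |2 − 2| = 0 m
9–15 s: |Δx| = |-11 − 2| = 13 m
15–17 s: |Δx| = |1 − -11| = 12 m
Total path = 34 m; average speed = 34/17 = 2 m/s.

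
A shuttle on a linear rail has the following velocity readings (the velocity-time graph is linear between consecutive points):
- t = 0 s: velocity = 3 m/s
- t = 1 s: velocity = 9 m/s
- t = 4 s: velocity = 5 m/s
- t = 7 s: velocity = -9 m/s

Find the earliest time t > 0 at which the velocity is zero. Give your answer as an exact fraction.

t = 71/14 s

v changes sign on 4–7 s (from 5 to -9); the graph is linear there, so v = 0 at t = 4 + (-5)·(7 − 4)/(-9 − 5) = 71/14 s.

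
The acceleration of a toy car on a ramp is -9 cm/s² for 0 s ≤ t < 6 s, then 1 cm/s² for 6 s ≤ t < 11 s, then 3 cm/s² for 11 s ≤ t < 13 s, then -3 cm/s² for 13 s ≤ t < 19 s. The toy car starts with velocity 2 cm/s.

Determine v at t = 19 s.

-59 cm/s

Δv equals the area under the a-t graph; then v = v₀ + Δv.
0–6 s: -9 × 6 = -54 cm/s
6–11 s: 1 × 5 = 5 cm/s
11–13 s: 3 × 2 = 6 cm/s
13–19 s: -3 × 6 = -18 cm/s
Δv = -61 cm/s, so v(19) = 2 + (-61) = -59 cm/s.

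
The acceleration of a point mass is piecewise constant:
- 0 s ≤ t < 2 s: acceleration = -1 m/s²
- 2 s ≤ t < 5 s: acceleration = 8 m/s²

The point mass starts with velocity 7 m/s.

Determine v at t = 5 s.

Δv equals the area under the a-t graph; then v = v₀ + Δv.
0–2 s: -1 × 2 = -2 m/s
2–5 s: 8 × 3 = 24 m/s
Δv = 22 m/s, so v(5) = 7 + (22) = 29 m/s.

29 m/s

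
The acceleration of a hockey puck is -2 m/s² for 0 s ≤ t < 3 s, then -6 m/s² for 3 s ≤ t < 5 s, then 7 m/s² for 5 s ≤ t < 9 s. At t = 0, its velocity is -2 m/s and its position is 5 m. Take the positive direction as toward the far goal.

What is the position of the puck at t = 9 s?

-62 m

On each constant-a segment, Δv = aΔt and Δx = v₀Δt + ½aΔt²; chain segment to segment.
0–3 s: v starts -2 m/s; Δx = -2·3 + ½·-2·3² = -15 m; v ends -8 m/s.
3–5 s: v starts -8 m/s; Δx = -8·2 + ½·-6·2² = -28 m; v ends -20 m/s.
5–9 s: v starts -20 m/s; Δx = -20·4 + ½·7·4² = -24 m; v ends 8 m/s.
x(9) = 5 + Σ Δx = -62 m.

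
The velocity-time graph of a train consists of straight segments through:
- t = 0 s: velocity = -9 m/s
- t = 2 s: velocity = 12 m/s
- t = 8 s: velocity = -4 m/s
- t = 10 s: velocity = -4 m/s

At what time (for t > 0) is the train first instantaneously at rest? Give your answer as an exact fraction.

v changes sign on 0–2 s (from -9 to 12); the graph is linear there, so v = 0 at t = 0 + (9)·(2 − 0)/(12 − -9) = 6/7 s.

t = 6/7 s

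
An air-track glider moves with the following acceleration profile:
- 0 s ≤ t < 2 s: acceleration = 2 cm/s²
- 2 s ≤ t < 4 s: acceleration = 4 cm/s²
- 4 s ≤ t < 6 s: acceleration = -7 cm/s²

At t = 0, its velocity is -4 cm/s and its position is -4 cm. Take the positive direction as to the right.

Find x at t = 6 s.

2 cm

On each constant-a segment, Δv = aΔt and Δx = v₀Δt + ½aΔt²; chain segment to segment.
0–2 s: v starts -4 cm/s; Δx = -4·2 + ½·2·2² = -4 cm; v ends 0 cm/s.
2–4 s: v starts 0 cm/s; Δx = 0·2 + ½·4·2² = 8 cm; v ends 8 cm/s.
4–6 s: v starts 8 cm/s; Δx = 8·2 + ½·-7·2² = 2 cm; v ends -6 cm/s.
x(6) = -4 + Σ Δx = 2 cm.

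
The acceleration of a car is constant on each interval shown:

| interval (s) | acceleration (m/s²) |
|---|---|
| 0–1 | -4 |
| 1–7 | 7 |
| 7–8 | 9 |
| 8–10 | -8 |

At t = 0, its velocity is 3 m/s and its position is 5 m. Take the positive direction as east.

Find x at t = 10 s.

255.5 m

On each constant-a segment, Δv = aΔt and Δx = v₀Δt + ½aΔt²; chain segment to segment.
0–1 s: v starts 3 m/s; Δx = 3·1 + ½·-4·1² = 1 m; v ends -1 m/s.
1–7 s: v starts -1 m/s; Δx = -1·6 + ½·7·6² = 120 m; v ends 41 m/s.
7–8 s: v starts 41 m/s; Δx = 41·1 + ½·9·1² = 45.5 m; v ends 50 m/s.
8–10 s: v starts 50 m/s; Δx = 50·2 + ½·-8·2² = 84 m; v ends 34 m/s.
x(10) = 5 + Σ Δx = 255.5 m.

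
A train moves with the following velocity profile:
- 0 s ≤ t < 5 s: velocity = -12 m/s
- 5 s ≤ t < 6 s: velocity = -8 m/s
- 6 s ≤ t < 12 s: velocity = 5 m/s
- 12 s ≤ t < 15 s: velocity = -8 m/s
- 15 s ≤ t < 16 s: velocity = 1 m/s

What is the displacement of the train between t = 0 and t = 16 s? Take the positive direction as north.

-61 m

Net displacement equals the area under the velocity-time graph (areas below the axis count negative).
0–5 s: -12 × 5 = -60 m
5–6 s: -8 × 1 = -8 m
6–12 s: 5 × 6 = 30 m
12–15 s: -8 × 3 = -24 m
15–16 s: 1 × 1 = 1 m
Net displacement = -61 m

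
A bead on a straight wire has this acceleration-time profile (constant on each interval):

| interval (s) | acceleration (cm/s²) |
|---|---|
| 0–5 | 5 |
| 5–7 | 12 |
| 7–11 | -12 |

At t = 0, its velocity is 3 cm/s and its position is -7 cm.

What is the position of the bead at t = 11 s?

On each constant-a segment, Δv = aΔt and Δx = v₀Δt + ½aΔt²; chain segment to segment.
0–5 s: v starts 3 cm/s; Δx = 3·5 + ½·5·5² = 77.5 cm; v ends 28 cm/s.
5–7 s: v starts 28 cm/s; Δx = 28·2 + ½·12·2² = 80 cm; v ends 52 cm/s.
7–11 s: v starts 52 cm/s; Δx = 52·4 + ½·-12·4² = 112 cm; v ends 4 cm/s.
x(11) = -7 + Σ Δx = 262.5 cm.

262.5 cm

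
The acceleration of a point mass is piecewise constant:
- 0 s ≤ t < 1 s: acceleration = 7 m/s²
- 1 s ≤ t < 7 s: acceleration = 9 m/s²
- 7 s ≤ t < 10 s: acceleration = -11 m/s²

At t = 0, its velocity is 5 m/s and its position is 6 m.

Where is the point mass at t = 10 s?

On each constant-a segment, Δv = aΔt and Δx = v₀Δt + ½aΔt²; chain segment to segment.
0–1 s: v starts 5 m/s; Δx = 5·1 + ½·7·1² = 8.5 m; v ends 12 m/s.
1–7 s: v starts 12 m/s; Δx = 12·6 + ½·9·6² = 234 m; v ends 66 m/s.
7–10 s: v starts 66 m/s; Δx = 66·3 + ½·-11·3² = 148.5 m; v ends 33 m/s.
x(10) = 6 + Σ Δx = 397 m.

397 m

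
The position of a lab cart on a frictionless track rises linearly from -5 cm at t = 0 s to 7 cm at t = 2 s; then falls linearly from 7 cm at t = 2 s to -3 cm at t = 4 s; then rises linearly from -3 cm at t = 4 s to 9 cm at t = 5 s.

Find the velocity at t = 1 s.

6 cm/s

Velocity is the slope of the x-t graph on 0–2 s: (7 − -5)/(2 − 0) = 6 cm/s.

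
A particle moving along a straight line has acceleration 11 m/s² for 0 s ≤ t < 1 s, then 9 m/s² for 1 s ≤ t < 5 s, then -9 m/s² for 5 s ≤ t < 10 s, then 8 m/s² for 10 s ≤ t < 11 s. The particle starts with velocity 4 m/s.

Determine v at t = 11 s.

Δv equals the area under the a-t graph; then v = v₀ + Δv.
0–1 s: 11 × 1 = 11 m/s
1–5 s: 9 × 4 = 36 m/s
5–10 s: -9 × 5 = -45 m/s
10–11 s: 8 × 1 = 8 m/s
Δv = 10 m/s, so v(11) = 4 + (10) = 14 m/s.

14 m/s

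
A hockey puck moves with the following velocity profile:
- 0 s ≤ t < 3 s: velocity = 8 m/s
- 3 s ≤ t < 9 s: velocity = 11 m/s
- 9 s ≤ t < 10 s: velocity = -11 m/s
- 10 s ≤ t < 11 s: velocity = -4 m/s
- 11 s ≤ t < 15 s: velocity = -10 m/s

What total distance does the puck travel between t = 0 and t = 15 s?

Total distance travelled is ∫|v| dt — sum the magnitudes of each area piece.
0–3 s: |8| × 3 = 24 m
3–9 s: |11| × 6 = 66 m
9–10 s: |-11| × 1 = 11 m
10–11 s: |-4| × 1 = 4 m
11–15 s: |-10| × 4 = 40 m
Total distance = 145 m

145 m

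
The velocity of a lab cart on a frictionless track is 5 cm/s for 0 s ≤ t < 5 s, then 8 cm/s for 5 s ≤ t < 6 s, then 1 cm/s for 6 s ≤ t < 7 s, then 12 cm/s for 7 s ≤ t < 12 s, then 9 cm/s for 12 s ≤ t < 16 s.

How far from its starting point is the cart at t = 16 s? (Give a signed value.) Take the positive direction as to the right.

130 cm

Displacement is the signed area under the v-t curve.
0–5 s: 5 × 5 = 25 cm
5–6 s: 8 × 1 = 8 cm
6–7 s: 1 × 1 = 1 cm
7–12 s: 12 × 5 = 60 cm
12–16 s: 9 × 4 = 36 cm
Net displacement = 130 cm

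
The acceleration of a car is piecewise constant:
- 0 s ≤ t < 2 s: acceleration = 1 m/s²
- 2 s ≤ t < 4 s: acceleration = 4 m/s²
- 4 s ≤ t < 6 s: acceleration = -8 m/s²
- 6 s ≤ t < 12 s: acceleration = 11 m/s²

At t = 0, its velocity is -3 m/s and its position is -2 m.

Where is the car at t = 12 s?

On each constant-a segment, Δv = aΔt and Δx = v₀Δt + ½aΔt²; chain segment to segment.
0–2 s: v starts -3 m/s; Δx = -3·2 + ½·1·2² = -4 m; v ends -1 m/s.
2–4 s: v starts -1 m/s; Δx = -1·2 + ½·4·2² = 6 m; v ends 7 m/s.
4–6 s: v starts 7 m/s; Δx = 7·2 + ½·-8·2² = -2 m; v ends -9 m/s.
6–12 s: v starts -9 m/s; Δx = -9·6 + ½·11·6² = 144 m; v ends 57 m/s.
x(12) = -2 + Σ Δx = 142 m.

142 m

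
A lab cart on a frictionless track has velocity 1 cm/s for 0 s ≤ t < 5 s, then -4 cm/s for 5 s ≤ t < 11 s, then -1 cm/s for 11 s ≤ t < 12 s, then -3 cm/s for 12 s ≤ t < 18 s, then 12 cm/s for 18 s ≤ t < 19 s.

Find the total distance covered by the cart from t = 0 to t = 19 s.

60 cm

Distance (not displacement) is the total path length: add the absolute areas under v-t.
0–5 s: |1| × 5 = 5 cm
5–11 s: |-4| × 6 = 24 cm
11–12 s: |-1| × 1 = 1 cm
12–18 s: |-3| × 6 = 18 cm
18–19 s: |12| × 1 = 12 cm
Total distance = 60 cm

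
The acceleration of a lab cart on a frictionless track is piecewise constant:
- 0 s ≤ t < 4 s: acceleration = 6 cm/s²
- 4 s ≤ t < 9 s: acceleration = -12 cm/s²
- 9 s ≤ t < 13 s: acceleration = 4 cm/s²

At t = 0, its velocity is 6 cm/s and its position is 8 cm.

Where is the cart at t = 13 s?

-8 cm

On each constant-a segment, Δv = aΔt and Δx = v₀Δt + ½aΔt²; chain segment to segment.
0–4 s: v starts 6 cm/s; Δx = 6·4 + ½·6·4² = 72 cm; v ends 30 cm/s.
4–9 s: v starts 30 cm/s; Δx = 30·5 + ½·-12·5² = 0 cm; v ends -30 cm/s.
9–13 s: v starts -30 cm/s; Δx = -30·4 + ½·4·4² = -88 cm; v ends -14 cm/s.
x(13) = 8 + Σ Δx = -8 cm.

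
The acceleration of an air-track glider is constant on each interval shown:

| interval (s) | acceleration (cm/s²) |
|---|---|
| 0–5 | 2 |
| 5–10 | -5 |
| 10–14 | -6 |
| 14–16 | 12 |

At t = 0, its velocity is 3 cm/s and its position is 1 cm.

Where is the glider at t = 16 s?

On each constant-a segment, Δv = aΔt and Δx = v₀Δt + ½aΔt²; chain segment to segment.
0–5 s: v starts 3 cm/s; Δx = 3·5 + ½·2·5² = 40 cm; v ends 13 cm/s.
5–10 s: v starts 13 cm/s; Δx = 13·5 + ½·-5·5² = 2.5 cm; v ends -12 cm/s.
10–14 s: v starts -12 cm/s; Δx = -12·4 + ½·-6·4² = -96 cm; v ends -36 cm/s.
14–16 s: v starts -36 cm/s; Δx = -36·2 + ½·12·2² = -48 cm; v ends -12 cm/s.
x(16) = 1 + Σ Δx = -100.5 cm.

-100.5 cm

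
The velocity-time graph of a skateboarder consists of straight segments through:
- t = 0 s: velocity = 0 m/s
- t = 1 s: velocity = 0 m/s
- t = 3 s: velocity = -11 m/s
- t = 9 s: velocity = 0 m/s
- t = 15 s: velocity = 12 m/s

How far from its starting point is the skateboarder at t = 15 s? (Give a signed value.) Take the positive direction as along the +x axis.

Displacement is the signed area under the v-t curve.
0–1 s: 0 × 1 = 0 m
1–3 s: ½(0 + -11)(2) = -11 m
3–9 s: ½(-11 + 0)(6) = -33 m
9–15 s: ½(0 + 12)(6) = 36 m
Net displacement = -8 m

-8 m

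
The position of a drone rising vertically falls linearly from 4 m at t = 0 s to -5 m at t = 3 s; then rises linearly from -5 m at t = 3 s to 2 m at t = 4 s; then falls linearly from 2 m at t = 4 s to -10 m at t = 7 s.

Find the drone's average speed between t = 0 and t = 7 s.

Average speed = (total path length)/(elapsed time); on a piecewise-linear x-t graph the path length is Σ|Δx|.
0–3 s: |Δx| = |-5 − 4| = 9 m
3–4 s: |Δx| = |2 − -5| = 7 m
4–7 s: |Δx| = |-10 − 2| = 12 m
Total path = 28 m; average speed = 28/7 = 4 m/s.

4 m/s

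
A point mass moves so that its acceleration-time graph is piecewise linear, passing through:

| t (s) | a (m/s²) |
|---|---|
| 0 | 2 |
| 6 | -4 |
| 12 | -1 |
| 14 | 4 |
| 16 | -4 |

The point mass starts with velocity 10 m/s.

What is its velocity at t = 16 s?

Δv equals the area under the a-t graph; then v = v₀ + Δv.
0–6 s: ½(2 + -4)(6) = -6 m/s
6–12 s: ½(-4 + -1)(6) = -15 m/s
12–14 s: ½(-1 + 4)(2) = 3 m/s
14–16 s: ½(4 + -4)(2) = 0 m/s
Δv = -18 m/s, so v(16) = 10 + (-18) = -8 m/s.

-8 m/s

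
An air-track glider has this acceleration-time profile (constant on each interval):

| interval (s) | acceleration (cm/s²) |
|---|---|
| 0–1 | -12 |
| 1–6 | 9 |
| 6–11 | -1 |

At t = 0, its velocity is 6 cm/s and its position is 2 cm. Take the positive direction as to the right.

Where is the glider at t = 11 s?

On each constant-a segment, Δv = aΔt and Δx = v₀Δt + ½aΔt²; chain segment to segment.
0–1 s: v starts 6 cm/s; Δx = 6·1 + ½·-12·1² = 0 cm; v ends -6 cm/s.
1–6 s: v starts -6 cm/s; Δx = -6·5 + ½·9·5² = 82.5 cm; v ends 39 cm/s.
6–11 s: v starts 39 cm/s; Δx = 39·5 + ½·-1·5² = 182.5 cm; v ends 34 cm/s.
x(11) = 2 + Σ Δx = 267 cm.

267 cm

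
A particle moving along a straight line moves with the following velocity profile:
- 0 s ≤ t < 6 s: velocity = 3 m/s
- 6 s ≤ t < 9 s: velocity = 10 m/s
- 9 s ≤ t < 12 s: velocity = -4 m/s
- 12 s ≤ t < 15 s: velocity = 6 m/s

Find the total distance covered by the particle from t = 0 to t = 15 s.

78 m

Total distance travelled is ∫|v| dt — sum the magnitudes of each area piece.
0–6 s: |3| × 6 = 18 m
6–9 s: |10| × 3 = 30 m
9–12 s: |-4| × 3 = 12 m
12–15 s: |6| × 3 = 18 m
Total distance = 78 m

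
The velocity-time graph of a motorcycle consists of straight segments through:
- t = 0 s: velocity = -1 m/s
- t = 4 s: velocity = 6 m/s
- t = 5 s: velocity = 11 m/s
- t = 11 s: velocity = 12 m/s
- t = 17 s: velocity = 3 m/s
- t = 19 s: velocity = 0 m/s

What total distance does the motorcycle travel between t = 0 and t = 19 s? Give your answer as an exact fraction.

Total distance travelled is ∫|v| dt — sum the magnitudes of each area piece.
0–4 s: v = 0 at t = 4/7 s; triangle areas 2/7 + 72/7 = 74/7 m
4–5 s: |½(6 + 11)(1)| = 8.5 m
5–11 s: |½(11 + 12)(6)| = 69 m
11–17 s: |½(12 + 3)(6)| = 45 m
17–19 s: |½(3 + 0)(2)| = 3 m
Total distance = 1905/14 m

1905/14 m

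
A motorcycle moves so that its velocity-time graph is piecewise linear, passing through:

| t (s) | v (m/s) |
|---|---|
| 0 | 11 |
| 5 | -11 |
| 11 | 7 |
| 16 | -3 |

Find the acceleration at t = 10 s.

Acceleration is the slope of the v-t graph on 5–11 s: (7 − -11)/(11 − 5) = 3 m/s².

3 m/s²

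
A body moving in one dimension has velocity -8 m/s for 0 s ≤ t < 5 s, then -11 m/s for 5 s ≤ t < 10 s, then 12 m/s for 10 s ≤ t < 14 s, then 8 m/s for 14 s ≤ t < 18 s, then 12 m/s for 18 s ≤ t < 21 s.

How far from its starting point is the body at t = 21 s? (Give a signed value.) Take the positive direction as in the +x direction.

21 m

Displacement is the signed area under the v-t curve.
0–5 s: -8 × 5 = -40 m
5–10 s: -11 × 5 = -55 m
10–14 s: 12 × 4 = 48 m
14–18 s: 8 × 4 = 32 m
18–21 s: 12 × 3 = 36 m
Net displacement = 21 m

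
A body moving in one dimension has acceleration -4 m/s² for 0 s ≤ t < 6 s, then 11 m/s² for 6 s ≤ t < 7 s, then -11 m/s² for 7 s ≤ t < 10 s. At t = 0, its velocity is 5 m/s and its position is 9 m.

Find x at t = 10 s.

On each constant-a segment, Δv = aΔt and Δx = v₀Δt + ½aΔt²; chain segment to segment.
0–6 s: v starts 5 m/s; Δx = 5·6 + ½·-4·6² = -42 m; v ends -19 m/s.
6–7 s: v starts -19 m/s; Δx = -19·1 + ½·11·1² = -13.5 m; v ends -8 m/s.
7–10 s: v starts -8 m/s; Δx = -8·3 + ½·-11·3² = -73.5 m; v ends -41 m/s.
x(10) = 9 + Σ Δx = -120 m.

-120 m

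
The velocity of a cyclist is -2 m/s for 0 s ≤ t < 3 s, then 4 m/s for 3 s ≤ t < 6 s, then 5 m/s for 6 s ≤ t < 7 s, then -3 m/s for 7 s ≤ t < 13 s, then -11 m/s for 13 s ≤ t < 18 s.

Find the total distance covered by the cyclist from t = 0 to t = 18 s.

96 m

Distance (not displacement) is the total path length: add the absolute areas under v-t.
0–3 s: |-2| × 3 = 6 m
3–6 s: |4| × 3 = 12 m
6–7 s: |5| × 1 = 5 m
7–13 s: |-3| × 6 = 18 m
13–18 s: |-11| × 5 = 55 m
Total distance = 96 m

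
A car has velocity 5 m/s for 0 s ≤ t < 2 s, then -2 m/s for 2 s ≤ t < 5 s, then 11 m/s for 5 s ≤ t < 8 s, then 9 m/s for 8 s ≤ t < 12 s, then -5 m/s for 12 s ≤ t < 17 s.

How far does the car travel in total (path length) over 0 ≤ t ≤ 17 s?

110 m

Total distance travelled is ∫|v| dt — sum the magnitudes of each area piece.
0–2 s: |5| × 2 = 10 m
2–5 s: |-2| × 3 = 6 m
5–8 s: |11| × 3 = 33 m
8–12 s: |9| × 4 = 36 m
12–17 s: |-5| × 5 = 25 m
Total distance = 110 m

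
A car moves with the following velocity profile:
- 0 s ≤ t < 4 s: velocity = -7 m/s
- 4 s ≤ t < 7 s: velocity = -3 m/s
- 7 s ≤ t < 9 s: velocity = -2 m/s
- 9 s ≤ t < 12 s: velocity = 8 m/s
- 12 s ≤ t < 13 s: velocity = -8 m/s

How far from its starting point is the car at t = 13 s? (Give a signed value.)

Net displacement equals the area under the velocity-time graph (areas below the axis count negative).
0–4 s: -7 × 4 = -28 m
4–7 s: -3 × 3 = -9 m
7–9 s: -2 × 2 = -4 m
9–12 s: 8 × 3 = 24 m
12–13 s: -8 × 1 = -8 m
Net displacement = -25 m

-25 m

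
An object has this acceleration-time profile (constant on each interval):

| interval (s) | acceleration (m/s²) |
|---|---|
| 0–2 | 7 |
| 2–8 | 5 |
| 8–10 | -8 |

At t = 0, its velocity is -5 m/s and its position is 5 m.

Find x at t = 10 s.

215 m

On each constant-a segment, Δv = aΔt and Δx = v₀Δt + ½aΔt²; chain segment to segment.
0–2 s: v starts -5 m/s; Δx = -5·2 + ½·7·2² = 4 m; v ends 9 m/s.
2–8 s: v starts 9 m/s; Δx = 9·6 + ½·5·6² = 144 m; v ends 39 m/s.
8–10 s: v starts 39 m/s; Δx = 39·2 + ½·-8·2² = 62 m; v ends 23 m/s.
x(10) = 5 + Σ Δx = 215 m.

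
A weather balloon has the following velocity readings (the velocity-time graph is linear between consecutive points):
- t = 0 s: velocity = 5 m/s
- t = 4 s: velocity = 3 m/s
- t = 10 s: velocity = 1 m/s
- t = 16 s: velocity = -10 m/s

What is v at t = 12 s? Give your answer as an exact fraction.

-8/3 m/s

On 10–16 s the graph is linear from 1 to -10 m/s: v(12) = 1 + (-10 − 1)·(12 − 10)/(16 − 10) = -8/3 m/s.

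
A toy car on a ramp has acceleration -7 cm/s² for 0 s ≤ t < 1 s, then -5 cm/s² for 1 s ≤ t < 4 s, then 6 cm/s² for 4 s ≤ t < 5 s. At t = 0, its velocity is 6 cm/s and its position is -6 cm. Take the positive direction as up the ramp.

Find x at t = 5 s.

On each constant-a segment, Δv = aΔt and Δx = v₀Δt + ½aΔt²; chain segment to segment.
0–1 s: v starts 6 cm/s; Δx = 6·1 + ½·-7·1² = 2.5 cm; v ends -1 cm/s.
1–4 s: v starts -1 cm/s; Δx = -1·3 + ½·-5·3² = -25.5 cm; v ends -16 cm/s.
4–5 s: v starts -16 cm/s; Δx = -16·1 + ½·6·1² = -13 cm; v ends -10 cm/s.
x(5) = -6 + Σ Δx = -42 cm.

-42 cm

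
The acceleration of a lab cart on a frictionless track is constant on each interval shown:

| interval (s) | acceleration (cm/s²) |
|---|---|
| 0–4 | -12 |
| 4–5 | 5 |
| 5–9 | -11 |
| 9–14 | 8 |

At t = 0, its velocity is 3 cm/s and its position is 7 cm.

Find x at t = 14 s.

-687.5 cm

On each constant-a segment, Δv = aΔt and Δx = v₀Δt + ½aΔt²; chain segment to segment.
0–4 s: v starts 3 cm/s; Δx = 3·4 + ½·-12·4² = -84 cm; v ends -45 cm/s.
4–5 s: v starts -45 cm/s; Δx = -45·1 + ½·5·1² = -42.5 cm; v ends -40 cm/s.
5–9 s: v starts -40 cm/s; Δx = -40·4 + ½·-11·4² = -248 cm; v ends -84 cm/s.
9–14 s: v starts -84 cm/s; Δx = -84·5 + ½·8·5² = -320 cm; v ends -44 cm/s.
x(14) = 7 + Σ Δx = -687.5 cm.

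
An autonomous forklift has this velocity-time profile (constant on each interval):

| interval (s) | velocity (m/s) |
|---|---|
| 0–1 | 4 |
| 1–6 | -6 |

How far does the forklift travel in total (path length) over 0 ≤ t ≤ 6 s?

34 m

Total distance travelled is ∫|v| dt — sum the magnitudes of each area piece.
0–1 s: |4| × 1 = 4 m
1–6 s: |-6| × 5 = 30 m
Total distance = 34 m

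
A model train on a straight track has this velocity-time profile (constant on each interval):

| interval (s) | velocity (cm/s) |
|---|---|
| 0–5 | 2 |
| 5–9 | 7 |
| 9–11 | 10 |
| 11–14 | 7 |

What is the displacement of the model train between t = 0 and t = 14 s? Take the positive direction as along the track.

Net displacement equals the area under the velocity-time graph (areas below the axis count negative).
0–5 s: 2 × 5 = 10 cm
5–9 s: 7 × 4 = 28 cm
9–11 s: 10 × 2 = 20 cm
11–14 s: 7 × 3 = 21 cm
Net displacement = 79 cm

79 cm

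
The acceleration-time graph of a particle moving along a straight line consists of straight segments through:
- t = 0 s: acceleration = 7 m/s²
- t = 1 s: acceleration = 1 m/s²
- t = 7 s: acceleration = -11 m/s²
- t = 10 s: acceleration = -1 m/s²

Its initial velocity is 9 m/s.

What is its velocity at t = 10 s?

-35 m/s

Δv equals the area under the a-t graph; then v = v₀ + Δv.
0–1 s: ½(7 + 1)(1) = 4 m/s
1–7 s: ½(1 + -11)(6) = -30 m/s
7–10 s: ½(-11 + -1)(3) = -18 m/s
Δv = -44 m/s, so v(10) = 9 + (-44) = -35 m/s.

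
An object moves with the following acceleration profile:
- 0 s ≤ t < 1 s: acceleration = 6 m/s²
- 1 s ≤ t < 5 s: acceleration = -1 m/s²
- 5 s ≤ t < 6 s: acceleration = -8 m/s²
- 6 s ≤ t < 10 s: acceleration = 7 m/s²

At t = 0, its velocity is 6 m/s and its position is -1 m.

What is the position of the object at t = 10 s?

108 m

On each constant-a segment, Δv = aΔt and Δx = v₀Δt + ½aΔt²; chain segment to segment.
0–1 s: v starts 6 m/s; Δx = 6·1 + ½·6·1² = 9 m; v ends 12 m/s.
1–5 s: v starts 12 m/s; Δx = 12·4 + ½·-1·4² = 40 m; v ends 8 m/s.
5–6 s: v starts 8 m/s; Δx = 8·1 + ½·-8·1² = 4 m; v ends 0 m/s.
6–10 s: v starts 0 m/s; Δx = 0·4 + ½·7·4² = 56 m; v ends 28 m/s.
x(10) = -1 + Σ Δx = 108 m.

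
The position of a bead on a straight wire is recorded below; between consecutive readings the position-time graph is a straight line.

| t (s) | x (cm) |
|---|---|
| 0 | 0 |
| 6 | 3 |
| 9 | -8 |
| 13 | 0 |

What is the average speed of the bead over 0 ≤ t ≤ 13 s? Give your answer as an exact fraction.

Average speed = (total path length)/(elapsed time); on a piecewise-linear x-t graph the path length is Σ|Δx|.
0–6 s: |Δx| = |3 − 0| = 3 cm
6–9 s: |Δx| = |-8 − 3| = 11 cm
9–13 s: |Δx| = |0 − -8| = 8 cm
Total path = 22 cm; average speed = 22/13 = 22/13 cm/s.

22/13 cm/s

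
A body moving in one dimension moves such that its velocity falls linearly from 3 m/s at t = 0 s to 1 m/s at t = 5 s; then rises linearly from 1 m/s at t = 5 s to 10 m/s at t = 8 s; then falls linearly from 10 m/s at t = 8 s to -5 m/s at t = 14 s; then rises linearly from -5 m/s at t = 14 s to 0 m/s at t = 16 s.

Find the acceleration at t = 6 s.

Acceleration is the slope of the v-t graph on 5–8 s: (10 − 1)/(8 − 5) = 3 m/s².

3 m/s²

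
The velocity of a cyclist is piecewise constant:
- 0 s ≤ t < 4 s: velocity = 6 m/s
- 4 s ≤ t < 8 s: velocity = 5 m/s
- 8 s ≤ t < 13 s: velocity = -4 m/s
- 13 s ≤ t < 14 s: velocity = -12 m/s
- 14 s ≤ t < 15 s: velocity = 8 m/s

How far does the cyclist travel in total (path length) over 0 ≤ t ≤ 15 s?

Total distance travelled is ∫|v| dt — sum the magnitudes of each area piece.
0–4 s: |6| × 4 = 24 m
4–8 s: |5| × 4 = 20 m
8–13 s: |-4| × 5 = 20 m
13–14 s: |-12| × 1 = 12 m
14–15 s: |8| × 1 = 8 m
Total distance = 84 m

84 m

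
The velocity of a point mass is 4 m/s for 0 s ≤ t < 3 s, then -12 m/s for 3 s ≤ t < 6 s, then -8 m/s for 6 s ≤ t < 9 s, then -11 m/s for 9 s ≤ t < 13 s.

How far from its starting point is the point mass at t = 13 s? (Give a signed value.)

Net displacement equals the area under the velocity-time graph (areas below the axis count negative).
0–3 s: 4 × 3 = 12 m
3–6 s: -12 × 3 = -36 m
6–9 s: -8 × 3 = -24 m
9–13 s: -11 × 4 = -44 m
Net displacement = -92 m

-92 m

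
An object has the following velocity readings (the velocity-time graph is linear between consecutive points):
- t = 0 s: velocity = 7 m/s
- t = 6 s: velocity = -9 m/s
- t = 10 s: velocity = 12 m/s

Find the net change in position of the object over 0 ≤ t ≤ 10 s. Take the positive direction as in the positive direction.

Net displacement equals the area under the velocity-time graph (areas below the axis count negative).
0–6 s: ½(7 + -9)(6) = -6 m
6–10 s: ½(-9 + 12)(4) = 6 m
Net displacement = 0 m

0 m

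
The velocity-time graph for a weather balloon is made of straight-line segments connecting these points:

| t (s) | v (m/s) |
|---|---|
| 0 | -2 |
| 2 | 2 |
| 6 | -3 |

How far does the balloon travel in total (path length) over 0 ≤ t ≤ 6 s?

7.2 m

Distance (not displacement) is the total path length: add the absolute areas under v-t.
0–2 s: v = 0 at t = 1 s; triangle areas 1 + 1 = 2 m
2–6 s: v = 0 at t = 3.6 s; triangle areas 1.6 + 3.6 = 5.2 m
Total distance = 7.2 m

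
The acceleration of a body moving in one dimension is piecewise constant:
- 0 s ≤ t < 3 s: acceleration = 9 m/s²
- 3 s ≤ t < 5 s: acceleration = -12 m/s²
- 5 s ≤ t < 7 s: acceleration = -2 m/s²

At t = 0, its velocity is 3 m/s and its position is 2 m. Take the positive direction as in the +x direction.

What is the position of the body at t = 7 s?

On each constant-a segment, Δv = aΔt and Δx = v₀Δt + ½aΔt²; chain segment to segment.
0–3 s: v starts 3 m/s; Δx = 3·3 + ½·9·3² = 49.5 m; v ends 30 m/s.
3–5 s: v starts 30 m/s; Δx = 30·2 + ½·-12·2² = 36 m; v ends 6 m/s.
5–7 s: v starts 6 m/s; Δx = 6·2 + ½·-2·2² = 8 m; v ends 2 m/s.
x(7) = 2 + Σ Δx = 95.5 m.

95.5 m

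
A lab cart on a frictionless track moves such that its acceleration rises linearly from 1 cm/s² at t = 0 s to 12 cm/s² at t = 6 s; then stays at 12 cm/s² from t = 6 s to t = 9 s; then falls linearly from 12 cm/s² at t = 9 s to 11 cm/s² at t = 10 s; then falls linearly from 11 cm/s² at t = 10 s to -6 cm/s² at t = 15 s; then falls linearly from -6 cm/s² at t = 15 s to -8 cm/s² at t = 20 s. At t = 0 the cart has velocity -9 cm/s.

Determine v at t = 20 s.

55 cm/s

Δv equals the area under the a-t graph; then v = v₀ + Δv.
0–6 s: ½(1 + 12)(6) = 39 cm/s
6–9 s: 12 × 3 = 36 cm/s
9–10 s: ½(12 + 11)(1) = 11.5 cm/s
10–15 s: ½(11 + -6)(5) = 12.5 cm/s
15–20 s: ½(-6 + -8)(5) = -35 cm/s
Δv = 64 cm/s, so v(20) = -9 + (64) = 55 cm/s.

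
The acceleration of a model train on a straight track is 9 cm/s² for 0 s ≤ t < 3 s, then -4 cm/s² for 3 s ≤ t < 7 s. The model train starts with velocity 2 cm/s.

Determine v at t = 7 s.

13 cm/s

Δv equals the area under the a-t graph; then v = v₀ + Δv.
0–3 s: 9 × 3 = 27 cm/s
3–7 s: -4 × 4 = -16 cm/s
Δv = 11 cm/s, so v(7) = 2 + (11) = 13 cm/s.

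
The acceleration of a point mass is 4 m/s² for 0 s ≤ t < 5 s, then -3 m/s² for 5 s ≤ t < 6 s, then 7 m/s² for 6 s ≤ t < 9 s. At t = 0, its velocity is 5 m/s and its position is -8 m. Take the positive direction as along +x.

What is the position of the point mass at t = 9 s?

188 m

On each constant-a segment, Δv = aΔt and Δx = v₀Δt + ½aΔt²; chain segment to segment.
0–5 s: v starts 5 m/s; Δx = 5·5 + ½·4·5² = 75 m; v ends 25 m/s.
5–6 s: v starts 25 m/s; Δx = 25·1 + ½·-3·1² = 23.5 m; v ends 22 m/s.
6–9 s: v starts 22 m/s; Δx = 22·3 + ½·7·3² = 97.5 m; v ends 43 m/s.
x(9) = -8 + Σ Δx = 188 m.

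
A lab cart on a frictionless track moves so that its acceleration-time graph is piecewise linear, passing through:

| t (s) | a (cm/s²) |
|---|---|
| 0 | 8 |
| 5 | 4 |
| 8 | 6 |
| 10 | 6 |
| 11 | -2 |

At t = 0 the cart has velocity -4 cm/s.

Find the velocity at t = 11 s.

Δv equals the area under the a-t graph; then v = v₀ + Δv.
0–5 s: ½(8 + 4)(5) = 30 cm/s
5–8 s: ½(4 + 6)(3) = 15 cm/s
8–10 s: 6 × 2 = 12 cm/s
10–11 s: ½(6 + -2)(1) = 2 cm/s
Δv = 59 cm/s, so v(11) = -4 + (59) = 55 cm/s.

55 cm/s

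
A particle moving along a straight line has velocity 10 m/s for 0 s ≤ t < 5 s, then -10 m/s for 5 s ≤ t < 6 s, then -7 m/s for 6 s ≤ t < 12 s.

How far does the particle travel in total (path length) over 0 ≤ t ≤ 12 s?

Total distance travelled is ∫|v| dt — sum the magnitudes of each area piece.
0–5 s: |10| × 5 = 50 m
5–6 s: |-10| × 1 = 10 m
6–12 s: |-7| × 6 = 42 m
Total distance = 102 m

102 m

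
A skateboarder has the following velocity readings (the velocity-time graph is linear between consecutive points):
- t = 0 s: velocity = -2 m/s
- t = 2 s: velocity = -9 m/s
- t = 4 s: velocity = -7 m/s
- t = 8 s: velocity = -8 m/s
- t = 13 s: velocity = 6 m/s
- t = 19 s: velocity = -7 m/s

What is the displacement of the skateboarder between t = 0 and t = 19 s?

-65 m

Displacement is the signed area under the v-t curve.
0–2 s: ½(-2 + -9)(2) = -11 m
2–4 s: ½(-9 + -7)(2) = -16 m
4–8 s: ½(-7 + -8)(4) = -30 m
8–13 s: ½(-8 + 6)(5) = -5 m
13–19 s: ½(6 + -7)(6) = -3 m
Net displacement = -65 m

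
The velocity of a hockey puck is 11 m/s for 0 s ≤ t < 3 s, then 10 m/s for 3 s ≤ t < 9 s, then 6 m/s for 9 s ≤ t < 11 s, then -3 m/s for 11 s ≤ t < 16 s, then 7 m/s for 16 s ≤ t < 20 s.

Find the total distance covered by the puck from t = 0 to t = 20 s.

Total distance travelled is ∫|v| dt — sum the magnitudes of each area piece.
0–3 s: |11| × 3 = 33 m
3–9 s: |10| × 6 = 60 m
9–11 s: |6| × 2 = 12 m
11–16 s: |-3| × 5 = 15 m
16–20 s: |7| × 4 = 28 m
Total distance = 148 m

148 m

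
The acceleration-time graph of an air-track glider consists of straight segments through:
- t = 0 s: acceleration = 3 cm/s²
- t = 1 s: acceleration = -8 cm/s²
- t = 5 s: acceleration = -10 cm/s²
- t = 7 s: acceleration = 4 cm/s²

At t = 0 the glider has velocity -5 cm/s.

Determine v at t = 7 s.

-49.5 cm/s

Δv equals the area under the a-t graph; then v = v₀ + Δv.
0–1 s: ½(3 + -8)(1) = -2.5 cm/s
1–5 s: ½(-8 + -10)(4) = -36 cm/s
5–7 s: ½(-10 + 4)(2) = -6 cm/s
Δv = -44.5 cm/s, so v(7) = -5 + (-44.5) = -49.5 cm/s.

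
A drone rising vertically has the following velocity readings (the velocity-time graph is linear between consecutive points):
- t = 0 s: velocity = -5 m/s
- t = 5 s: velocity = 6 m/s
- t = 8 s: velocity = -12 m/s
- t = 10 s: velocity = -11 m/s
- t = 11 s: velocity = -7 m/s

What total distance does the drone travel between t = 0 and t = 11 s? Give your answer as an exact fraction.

Total distance travelled is ∫|v| dt — sum the magnitudes of each area piece.
0–5 s: v = 0 at t = 25/11 s; triangle areas 125/22 + 90/11 = 305/22 m
5–8 s: v = 0 at t = 6 s; triangle areas 3 + 12 = 15 m
8–10 s: |½(-12 + -11)(2)| = 23 m
10–11 s: |½(-11 + -7)(1)| = 9 m
Total distance = 1339/22 m

1339/22 m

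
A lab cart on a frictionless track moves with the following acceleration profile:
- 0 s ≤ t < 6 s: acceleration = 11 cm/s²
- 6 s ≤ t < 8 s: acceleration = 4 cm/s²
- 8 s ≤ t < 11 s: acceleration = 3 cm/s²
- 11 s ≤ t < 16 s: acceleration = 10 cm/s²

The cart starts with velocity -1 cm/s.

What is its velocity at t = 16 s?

132 cm/s

Δv equals the area under the a-t graph; then v = v₀ + Δv.
0–6 s: 11 × 6 = 66 cm/s
6–8 s: 4 × 2 = 8 cm/s
8–11 s: 3 × 3 = 9 cm/s
11–16 s: 10 × 5 = 50 cm/s
Δv = 133 cm/s, so v(16) = -1 + (133) = 132 cm/s.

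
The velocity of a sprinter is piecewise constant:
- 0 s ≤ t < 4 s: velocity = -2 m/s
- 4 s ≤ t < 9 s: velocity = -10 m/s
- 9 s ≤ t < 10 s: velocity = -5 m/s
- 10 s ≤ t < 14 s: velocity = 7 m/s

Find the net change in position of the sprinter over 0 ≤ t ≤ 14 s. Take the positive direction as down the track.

Displacement is the signed area under the v-t curve.
0–4 s: -2 × 4 = -8 m
4–9 s: -10 × 5 = -50 m
9–10 s: -5 × 1 = -5 m
10–14 s: 7 × 4 = 28 m
Net displacement = -35 m

-35 m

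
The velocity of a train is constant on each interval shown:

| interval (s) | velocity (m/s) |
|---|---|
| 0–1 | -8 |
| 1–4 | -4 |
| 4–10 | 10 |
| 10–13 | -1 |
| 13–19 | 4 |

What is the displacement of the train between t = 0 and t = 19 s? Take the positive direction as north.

61 m

Displacement is the signed area under the v-t curve.
0–1 s: -8 × 1 = -8 m
1–4 s: -4 × 3 = -12 m
4–10 s: 10 × 6 = 60 m
10–13 s: -1 × 3 = -3 m
13–19 s: 4 × 6 = 24 m
Net displacement = 61 m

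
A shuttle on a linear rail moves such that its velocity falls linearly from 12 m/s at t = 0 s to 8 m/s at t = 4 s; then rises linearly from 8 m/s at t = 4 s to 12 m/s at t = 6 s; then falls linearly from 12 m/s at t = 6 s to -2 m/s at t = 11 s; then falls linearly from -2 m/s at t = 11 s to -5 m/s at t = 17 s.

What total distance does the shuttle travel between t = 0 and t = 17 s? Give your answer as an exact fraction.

752/7 m

Total distance travelled is ∫|v| dt — sum the magnitudes of each area piece.
0–4 s: |½(12 + 8)(4)| = 40 m
4–6 s: |½(8 + 12)(2)| = 20 m
6–11 s: v = 0 at t = 72/7 s; triangle areas 180/7 + 5/7 = 185/7 m
11–17 s: |½(-2 + -5)(6)| = 21 m
Total distance = 752/7 m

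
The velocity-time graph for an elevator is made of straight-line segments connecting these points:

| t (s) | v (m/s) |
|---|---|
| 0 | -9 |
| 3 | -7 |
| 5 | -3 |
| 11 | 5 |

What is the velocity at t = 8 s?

1 m/s

On 5–11 s the graph is linear from -3 to 5 m/s: v(8) = -3 + (5 − -3)·(8 − 5)/(11 − 5) = 1 m/s.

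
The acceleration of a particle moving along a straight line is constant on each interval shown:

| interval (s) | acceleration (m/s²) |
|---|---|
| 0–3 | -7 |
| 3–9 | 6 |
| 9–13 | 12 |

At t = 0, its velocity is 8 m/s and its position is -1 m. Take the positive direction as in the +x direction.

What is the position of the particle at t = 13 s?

On each constant-a segment, Δv = aΔt and Δx = v₀Δt + ½aΔt²; chain segment to segment.
0–3 s: v starts 8 m/s; Δx = 8·3 + ½·-7·3² = -7.5 m; v ends -13 m/s.
3–9 s: v starts -13 m/s; Δx = -13·6 + ½·6·6² = 30 m; v ends 23 m/s.
9–13 s: v starts 23 m/s; Δx = 23·4 + ½·12·4² = 188 m; v ends 71 m/s.
x(13) = -1 + Σ Δx = 209.5 m.

209.5 m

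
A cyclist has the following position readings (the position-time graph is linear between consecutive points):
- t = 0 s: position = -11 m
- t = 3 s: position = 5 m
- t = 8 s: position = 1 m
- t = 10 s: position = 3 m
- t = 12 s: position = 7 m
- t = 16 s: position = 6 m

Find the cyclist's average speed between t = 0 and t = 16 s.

1.6875 m/s

Average speed = (total path length)/(elapsed time); on a piecewise-linear x-t graph the path length is Σ|Δx|.
0–3 s: |Δx| = |5 − -11| = 16 m
3–8 s: |Δx| = |1 − 5| = 4 m
8–10 s: |Δx| = |3 − 1| = 2 m
10–12 s: |Δx| = |7 − 3| = 4 m
12–16 s: |Δx| = |6 − 7| = 1 m
Total path = 27 m; average speed = 27/16 = 1.6875 m/s.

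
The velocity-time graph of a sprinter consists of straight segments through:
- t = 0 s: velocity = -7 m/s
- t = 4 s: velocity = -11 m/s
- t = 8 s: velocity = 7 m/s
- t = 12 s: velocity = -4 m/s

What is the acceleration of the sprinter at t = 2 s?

-1 m/s²

Acceleration is the slope of the v-t graph on 0–4 s: (-11 − -7)/(4 − 0) = -1 m/s².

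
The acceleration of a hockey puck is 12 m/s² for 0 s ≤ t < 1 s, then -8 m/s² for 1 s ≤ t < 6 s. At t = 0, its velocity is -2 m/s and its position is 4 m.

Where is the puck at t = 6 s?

On each constant-a segment, Δv = aΔt and Δx = v₀Δt + ½aΔt²; chain segment to segment.
0–1 s: v starts -2 m/s; Δx = -2·1 + ½·12·1² = 4 m; v ends 10 m/s.
1–6 s: v starts 10 m/s; Δx = 10·5 + ½·-8·5² = -50 m; v ends -30 m/s.
x(6) = 4 + Σ Δx = -42 m.

-42 m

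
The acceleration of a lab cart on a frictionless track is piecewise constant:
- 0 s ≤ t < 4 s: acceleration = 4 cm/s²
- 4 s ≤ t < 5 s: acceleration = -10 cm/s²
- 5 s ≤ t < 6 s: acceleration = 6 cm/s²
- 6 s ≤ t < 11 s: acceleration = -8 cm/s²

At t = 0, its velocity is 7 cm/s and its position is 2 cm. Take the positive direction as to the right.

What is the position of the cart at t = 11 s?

On each constant-a segment, Δv = aΔt and Δx = v₀Δt + ½aΔt²; chain segment to segment.
0–4 s: v starts 7 cm/s; Δx = 7·4 + ½·4·4² = 60 cm; v ends 23 cm/s.
4–5 s: v starts 23 cm/s; Δx = 23·1 + ½·-10·1² = 18 cm; v ends 13 cm/s.
5–6 s: v starts 13 cm/s; Δx = 13·1 + ½·6·1² = 16 cm; v ends 19 cm/s.
6–11 s: v starts 19 cm/s; Δx = 19·5 + ½·-8·5² = -5 cm; v ends -21 cm/s.
x(11) = 2 + Σ Δx = 91 cm.

91 cm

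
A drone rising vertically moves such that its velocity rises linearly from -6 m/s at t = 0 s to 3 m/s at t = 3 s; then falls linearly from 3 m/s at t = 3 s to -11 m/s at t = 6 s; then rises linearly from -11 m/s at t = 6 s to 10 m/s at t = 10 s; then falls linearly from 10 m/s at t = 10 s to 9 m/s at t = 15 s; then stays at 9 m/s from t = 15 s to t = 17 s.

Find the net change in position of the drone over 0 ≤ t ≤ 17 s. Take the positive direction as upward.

47 m

Net displacement equals the area under the velocity-time graph (areas below the axis count negative).
0–3 s: ½(-6 + 3)(3) = -4.5 m
3–6 s: ½(3 + -11)(3) = -12 m
6–10 s: ½(-11 + 10)(4) = -2 m
10–15 s: ½(10 + 9)(5) = 47.5 m
15–17 s: 9 × 2 = 18 m
Net displacement = 47 m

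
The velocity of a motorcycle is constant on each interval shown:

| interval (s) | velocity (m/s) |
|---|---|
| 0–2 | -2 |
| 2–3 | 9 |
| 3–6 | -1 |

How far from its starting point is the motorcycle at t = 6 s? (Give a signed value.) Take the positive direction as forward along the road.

Displacement is the signed area under the v-t curve.
0–2 s: -2 × 2 = -4 m
2–3 s: 9 × 1 = 9 m
3–6 s: -1 × 3 = -3 m
Net displacement = 2 m

2 m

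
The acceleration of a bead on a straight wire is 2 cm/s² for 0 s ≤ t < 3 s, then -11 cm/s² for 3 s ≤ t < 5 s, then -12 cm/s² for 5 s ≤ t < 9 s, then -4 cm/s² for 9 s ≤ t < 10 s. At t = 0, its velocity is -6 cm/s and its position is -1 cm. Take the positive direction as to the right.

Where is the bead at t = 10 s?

On each constant-a segment, Δv = aΔt and Δx = v₀Δt + ½aΔt²; chain segment to segment.
0–3 s: v starts -6 cm/s; Δx = -6·3 + ½·2·3² = -9 cm; v ends 0 cm/s.
3–5 s: v starts 0 cm/s; Δx = 0·2 + ½·-11·2² = -22 cm; v ends -22 cm/s.
5–9 s: v starts -22 cm/s; Δx = -22·4 + ½·-12·4² = -184 cm; v ends -70 cm/s.
9–10 s: v starts -70 cm/s; Δx = -70·1 + ½·-4·1² = -72 cm; v ends -74 cm/s.
x(10) = -1 + Σ Δx = -288 cm.

-288 cm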